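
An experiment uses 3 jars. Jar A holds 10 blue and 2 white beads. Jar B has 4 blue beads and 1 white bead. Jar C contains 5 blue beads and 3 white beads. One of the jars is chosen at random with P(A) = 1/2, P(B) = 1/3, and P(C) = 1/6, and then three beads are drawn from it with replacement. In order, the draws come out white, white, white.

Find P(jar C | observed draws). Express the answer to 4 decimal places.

0.6383

For each hypothesis, P(data | H) works out to: P(data | jar A) = (2/12)(2/12)(2/12) = 0.0046296; P(data | jar B) = (1/5)(1/5)(1/5) = 0.008; P(data | jar C) = (3/8)(3/8)(3/8) = 0.052734.
The prior-weighted likelihoods are 1/2 · 0.0046296 = 0.0023148, 1/3 · 0.008 = 0.0026667, 1/6 · 0.052734 = 0.0087891; summing to 0.013771.
So P(jar C | data) = (0.0087891) / (0.013771) = 0.63825.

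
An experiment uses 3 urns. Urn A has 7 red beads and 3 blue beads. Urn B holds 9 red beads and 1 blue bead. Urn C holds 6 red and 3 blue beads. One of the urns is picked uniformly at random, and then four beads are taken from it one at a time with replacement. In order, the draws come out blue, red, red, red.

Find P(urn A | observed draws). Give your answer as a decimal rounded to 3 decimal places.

Compute the likelihood of the observed sequence for each case: P(data | urn A) = (3/10)(7/10)(7/10)(7/10) = 0.1029; P(data | urn B) = (1/10)(9/10)(9/10)(9/10) = 0.0729; P(data | urn C) = (3/9)(6/9)(6/9)(6/9) = 0.098765.
The prior-weighted likelihoods are 1/3 · 0.1029 = 0.0343, 1/3 · 0.0729 = 0.0243, 1/3 · 0.098765 = 0.032922; with total 0.091522.
Therefore the posterior P(urn A | data) = (0.0343) / (0.091522) = 0.37477.

0.375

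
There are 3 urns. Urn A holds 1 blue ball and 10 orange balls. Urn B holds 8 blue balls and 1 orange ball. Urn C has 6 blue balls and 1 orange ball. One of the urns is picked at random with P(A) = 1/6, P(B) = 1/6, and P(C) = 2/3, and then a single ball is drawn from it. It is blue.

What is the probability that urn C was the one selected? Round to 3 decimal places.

0.778

The likelihood of this draw under each hypothesis: P(data | urn A) = (1/11) = 0.090909; P(data | urn B) = (8/9) = 0.88889; P(data | urn C) = (6/7) = 0.85714.
Multiplying each by its prior: 1/6 · 0.090909 = 0.015152, 1/6 · 0.88889 = 0.14815, 2/3 · 0.85714 = 0.57143; these sum to 0.73473.
Therefore the posterior P(urn C | data) = (0.57143) / (0.73473) = 0.77774.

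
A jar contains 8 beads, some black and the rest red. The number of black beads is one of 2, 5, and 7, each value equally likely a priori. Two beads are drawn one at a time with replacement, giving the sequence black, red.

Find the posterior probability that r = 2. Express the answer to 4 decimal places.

For each hypothesis, P(data | H) works out to: P(data | r = 2) = (2/8)(6/8) = 3/16; P(data | r = 5) = (5/8)(3/8) = 15/64; P(data | r = 7) = (7/8)(1/8) = 7/64.
The prior-weighted likelihoods are 1/3 · 3/16 = 1/16, 1/3 · 15/64 = 5/64, 1/3 · 7/64 = 7/192; with total 17/96.
By Bayes' rule, P(r = 2 | data) = (1/16) / (17/96) = 6/17.

0.3529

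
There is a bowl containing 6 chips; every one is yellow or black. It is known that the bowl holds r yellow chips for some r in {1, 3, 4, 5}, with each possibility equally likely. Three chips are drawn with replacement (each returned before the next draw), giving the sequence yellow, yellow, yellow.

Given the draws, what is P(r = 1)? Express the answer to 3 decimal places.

Under each hypothesis, the probability of the observed sequence is: P(data | r = 1) = (1/6)(1/6)(1/6) = 1/216; P(data | r = 3) = (3/6)(3/6)(3/6) = 1/8; P(data | r = 4) = (4/6)(4/6)(4/6) = 8/27; P(data | r = 5) = (5/6)(5/6)(5/6) = 125/216.
Weighting by the prior gives 1/4 · 1/216 = 1/864, 1/4 · 1/8 = 1/32, 1/4 · 8/27 = 2/27, 1/4 · 125/216 = 125/864; summing to 217/864.
By Bayes' rule, P(r = 1 | data) = (1/864) / (217/864) = 1/217.

0.005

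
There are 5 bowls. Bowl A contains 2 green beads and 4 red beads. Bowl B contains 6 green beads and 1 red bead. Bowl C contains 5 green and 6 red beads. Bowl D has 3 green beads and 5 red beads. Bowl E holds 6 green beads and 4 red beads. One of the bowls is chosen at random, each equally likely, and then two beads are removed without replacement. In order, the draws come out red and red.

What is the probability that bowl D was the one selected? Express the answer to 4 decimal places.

0.3070

Compute the likelihood of the observed sequence for each case: P(data | bowl A) = (4/6)(3/5) = 0.4; P(data | bowl B) = (1/7)(0/6) = 0; P(data | bowl C) = (6/11)(5/10) = 0.27273; P(data | bowl D) = (5/8)(4/7) = 0.35714; P(data | bowl E) = (4/10)(3/9) = 0.13333.
Multiplying each by its prior: 1/5 · 0.4 = 0.08, 1/5 · 0 = 0, 1/5 · 0.27273 = 0.054545, 1/5 · 0.35714 = 0.071429, 1/5 · 0.13333 = 0.026667; these sum to 0.23264.
Hence P(bowl D | data) = (0.071429) / (0.23264) = 0.30703.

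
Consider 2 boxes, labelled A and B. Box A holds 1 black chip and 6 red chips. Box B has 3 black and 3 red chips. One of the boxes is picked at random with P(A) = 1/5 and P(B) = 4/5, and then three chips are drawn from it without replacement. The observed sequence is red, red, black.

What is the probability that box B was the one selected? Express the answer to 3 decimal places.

0.808

For each hypothesis, P(data | H) works out to: P(data | box A) = (6/7)(5/6)(1/5) = 1/7; P(data | box B) = (3/6)(2/5)(3/4) = 3/20.
Weighting by the prior gives 1/5 · 1/7 = 1/35, 4/5 · 3/20 = 3/25; summing to 26/175.
Therefore the posterior P(box B | data) = (3/25) / (26/175) = 21/26.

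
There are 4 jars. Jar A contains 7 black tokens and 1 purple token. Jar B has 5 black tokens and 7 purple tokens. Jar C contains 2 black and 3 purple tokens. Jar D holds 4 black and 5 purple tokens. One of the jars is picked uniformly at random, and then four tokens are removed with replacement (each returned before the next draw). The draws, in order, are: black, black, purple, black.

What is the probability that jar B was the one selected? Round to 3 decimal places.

0.198

Compute the likelihood of the observed sequence for each case: P(data | jar A) = (7/8)(7/8)(1/8)(7/8) = 0.08374; P(data | jar B) = (5/12)(5/12)(7/12)(5/12) = 0.042197; P(data | jar C) = (2/5)(2/5)(3/5)(2/5) = 0.0384; P(data | jar D) = (4/9)(4/9)(5/9)(4/9) = 0.048773.
The prior-weighted likelihoods are 1/4 · 0.08374 = 0.020935, 1/4 · 0.042197 = 0.010549, 1/4 · 0.0384 = 0.0096, 1/4 · 0.048773 = 0.012193; with total 0.053278.
Therefore the posterior P(jar B | data) = (0.010549) / (0.053278) = 0.19801.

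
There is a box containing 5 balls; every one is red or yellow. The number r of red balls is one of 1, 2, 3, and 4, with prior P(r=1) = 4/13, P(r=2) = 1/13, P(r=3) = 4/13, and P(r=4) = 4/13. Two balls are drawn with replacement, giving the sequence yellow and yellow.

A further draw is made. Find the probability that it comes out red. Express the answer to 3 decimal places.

0.314

Compute the likelihood of the observed sequence for each case: P(data | r = 1) = (4/5)(4/5) = 16/25; P(data | r = 2) = (3/5)(3/5) = 9/25; P(data | r = 3) = (2/5)(2/5) = 4/25; P(data | r = 4) = (1/5)(1/5) = 1/25.
Weighting by the prior gives 4/13 · 16/25 = 64/325, 1/13 · 9/25 = 9/325, 4/13 · 4/25 = 16/325, 4/13 · 1/25 = 4/325; these sum to 93/325.
The posterior is then P(r = 1 | data) = 64/93, P(r = 2 | data) = 3/31, P(r = 3 | data) = 16/93, P(r = 4 | data) = 4/93.
The predictive probability is P(red next | data) = (1/5)(64/93) + (2/5)(3/31) + (3/5)(16/93) + (4/5)(4/93) = 146/465.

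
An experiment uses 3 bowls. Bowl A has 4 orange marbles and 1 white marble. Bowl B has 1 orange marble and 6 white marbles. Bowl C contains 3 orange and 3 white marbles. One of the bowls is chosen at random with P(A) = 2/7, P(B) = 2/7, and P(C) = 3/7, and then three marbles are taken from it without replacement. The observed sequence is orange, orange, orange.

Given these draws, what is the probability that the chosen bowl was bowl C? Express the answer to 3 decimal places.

0.158

The likelihood of the observed sequence under each hypothesis: P(data | bowl A) = (4/5)(3/4)(2/3) = 2/5; P(data | bowl B) = (1/7)(0/6) = 0; P(data | bowl C) = (3/6)(2/5)(1/4) = 1/20.
Multiplying each by its prior: 2/7 · 2/5 = 4/35, 2/7 · 0 = 0, 3/7 · 1/20 = 3/140; these sum to 19/140.
So P(bowl C | data) = (3/140) / (19/140) = 3/19.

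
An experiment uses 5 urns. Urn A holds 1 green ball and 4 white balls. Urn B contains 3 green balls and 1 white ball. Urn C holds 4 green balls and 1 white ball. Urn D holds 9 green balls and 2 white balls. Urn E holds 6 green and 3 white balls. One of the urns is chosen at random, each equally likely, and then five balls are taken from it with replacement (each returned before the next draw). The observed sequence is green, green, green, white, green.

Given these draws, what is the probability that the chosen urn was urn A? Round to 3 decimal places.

Compute the likelihood of the observed sequence for each case: P(data | urn A) = (1/5)(1/5)(1/5)(4/5)(1/5) = 0.00128; P(data | urn B) = (3/4)(3/4)(3/4)(1/4)(3/4) = 0.079102; P(data | urn C) = (4/5)(4/5)(4/5)(1/5)(4/5) = 0.08192; P(data | urn D) = (9/11)(9/11)(9/11)(2/11)(9/11) = 0.081477; P(data | urn E) = (6/9)(6/9)(6/9)(3/9)(6/9) = 0.065844.
Weighting by the prior gives 1/5 · 0.00128 = 0.000256, 1/5 · 0.079102 = 0.01582, 1/5 · 0.08192 = 0.016384, 1/5 · 0.081477 = 0.016295, 1/5 · 0.065844 = 0.013169; summing to 0.061924.
So P(urn A | data) = (0.000256) / (0.061924) = 0.0041341.

0.004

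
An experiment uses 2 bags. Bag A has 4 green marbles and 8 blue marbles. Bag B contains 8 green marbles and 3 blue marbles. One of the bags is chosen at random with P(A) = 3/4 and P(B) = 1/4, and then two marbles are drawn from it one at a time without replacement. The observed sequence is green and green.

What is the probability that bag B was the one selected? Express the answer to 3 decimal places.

Under each hypothesis, the probability of the observed sequence is: P(data | bag A) = (4/12)(3/11) = 1/11; P(data | bag B) = (8/11)(7/10) = 28/55.
The prior-weighted likelihoods are 3/4 · 1/11 = 3/44, 1/4 · 28/55 = 7/55; with total 43/220.
Hence P(bag B | data) = (7/55) / (43/220) = 28/43.

0.651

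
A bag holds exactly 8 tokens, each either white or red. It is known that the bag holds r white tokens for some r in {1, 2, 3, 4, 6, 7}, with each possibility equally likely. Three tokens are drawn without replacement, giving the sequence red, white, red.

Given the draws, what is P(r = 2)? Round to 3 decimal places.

Compute the likelihood of the observed sequence for each case: P(data | r = 1) = (7/8)(1/7)(6/6) = 1/8; P(data | r = 2) = (6/8)(2/7)(5/6) = 5/28; P(data | r = 3) = (5/8)(3/7)(4/6) = 5/28; P(data | r = 4) = (4/8)(4/7)(3/6) = 1/7; P(data | r = 6) = (2/8)(6/7)(1/6) = 1/28; P(data | r = 7) = (1/8)(7/7)(0/6) = 0.
Multiplying each by its prior: 1/6 · 1/8 = 1/48, 1/6 · 5/28 = 5/168, 1/6 · 5/28 = 5/168, 1/6 · 1/7 = 1/42, 1/6 · 1/28 = 1/168, 1/6 · 0 = 0; these sum to 37/336.
Hence P(r = 2 | data) = (5/168) / (37/336) = 10/37.

0.270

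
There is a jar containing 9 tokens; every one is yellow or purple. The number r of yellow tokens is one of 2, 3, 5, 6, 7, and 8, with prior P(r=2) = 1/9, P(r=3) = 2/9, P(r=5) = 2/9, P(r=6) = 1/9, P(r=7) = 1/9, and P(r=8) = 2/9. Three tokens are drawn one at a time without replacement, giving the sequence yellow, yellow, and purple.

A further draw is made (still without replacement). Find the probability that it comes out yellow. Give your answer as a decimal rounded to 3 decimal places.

Under each hypothesis, the probability of the observed sequence is: P(data | r = 2) = (2/9)(1/8)(7/7) = 1/36; P(data | r = 3) = (3/9)(2/8)(6/7) = 1/14; P(data | r = 5) = (5/9)(4/8)(4/7) = 10/63; P(data | r = 6) = (6/9)(5/8)(3/7) = 5/28; P(data | r = 7) = (7/9)(6/8)(2/7) = 1/6; P(data | r = 8) = (8/9)(7/8)(1/7) = 1/9.
Weighting by the prior gives 1/9 · 1/36 = 1/324, 2/9 · 1/14 = 1/63, 2/9 · 10/63 = 20/567, 1/9 · 5/28 = 5/252, 1/9 · 1/6 = 1/54, 2/9 · 1/9 = 2/81; these sum to 19/162.
The posterior is then P(r = 2 | data) = 1/38, P(r = 3 | data) = 18/133, P(r = 5 | data) = 40/133, P(r = 6 | data) = 45/266, P(r = 7 | data) = 3/19, P(r = 8 | data) = 4/19.
The predictive probability is P(yellow next | data) = (0)(1/38) + (1/6)(18/133) + (1/2)(40/133) + (2/3)(45/266) + (5/6)(3/19) + (1)(4/19) = 167/266.

0.628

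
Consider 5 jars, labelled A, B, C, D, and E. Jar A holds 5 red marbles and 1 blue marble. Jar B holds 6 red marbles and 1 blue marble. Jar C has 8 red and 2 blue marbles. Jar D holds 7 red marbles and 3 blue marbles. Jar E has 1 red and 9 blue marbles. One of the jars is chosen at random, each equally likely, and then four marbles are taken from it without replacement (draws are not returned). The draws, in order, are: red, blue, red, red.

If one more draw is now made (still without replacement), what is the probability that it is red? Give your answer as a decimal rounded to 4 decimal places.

For each hypothesis, P(data | H) works out to: P(data | jar A) = (5/6)(1/5)(4/4)(3/3) = 0.16667; P(data | jar B) = (6/7)(1/6)(5/5)(4/4) = 0.14286; P(data | jar C) = (8/10)(2/9)(7/8)(6/7) = 0.13333; P(data | jar D) = (7/10)(3/9)(6/8)(5/7) = 0.125; P(data | jar E) = (1/10)(9/9)(0/8) = 0.
Multiplying each by its prior: 1/5 · 0.16667 = 0.033333, 1/5 · 0.14286 = 0.028571, 1/5 · 0.13333 = 0.026667, 1/5 · 0.125 = 0.025, 1/5 · 0 = 0; summing to 0.11357.
Dividing through by the total gives posterior P(jar A | data) = 0.2935, P(jar B | data) = 0.25157, P(jar C | data) = 0.2348, P(jar D | data) = 0.22013, P(jar E | data) = 0.
The predictive probability is P(red next | data) = (1)(0.2935) + (1)(0.25157) + (5/6)(0.2348) + (2/3)(0.22013) = 0.88749.

0.8875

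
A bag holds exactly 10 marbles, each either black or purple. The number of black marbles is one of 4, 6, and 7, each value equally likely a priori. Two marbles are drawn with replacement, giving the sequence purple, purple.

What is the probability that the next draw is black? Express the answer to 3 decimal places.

Under each hypothesis, the probability of the observed sequence is: P(data | r = 4) = (6/10)(6/10) = 9/25; P(data | r = 6) = (4/10)(4/10) = 4/25; P(data | r = 7) = (3/10)(3/10) = 9/100.
Multiplying each by its prior: 1/3 · 9/25 = 3/25, 1/3 · 4/25 = 4/75, 1/3 · 9/100 = 3/100; with total 61/300.
The posterior is then P(r = 4 | data) = 36/61, P(r = 6 | data) = 16/61, P(r = 7 | data) = 9/61.
The predictive probability is P(black next | data) = (2/5)(36/61) + (3/5)(16/61) + (7/10)(9/61) = 303/610.

0.497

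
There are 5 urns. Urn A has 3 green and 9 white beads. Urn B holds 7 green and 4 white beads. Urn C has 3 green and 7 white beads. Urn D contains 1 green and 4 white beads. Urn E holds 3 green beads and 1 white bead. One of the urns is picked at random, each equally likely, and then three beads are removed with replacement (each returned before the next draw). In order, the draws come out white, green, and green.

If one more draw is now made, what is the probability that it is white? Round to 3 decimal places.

For each hypothesis, P(data | H) works out to: P(data | urn A) = (9/12)(3/12)(3/12) = 0.046875; P(data | urn B) = (4/11)(7/11)(7/11) = 0.14726; P(data | urn C) = (7/10)(3/10)(3/10) = 0.063; P(data | urn D) = (4/5)(1/5)(1/5) = 0.032; P(data | urn E) = (1/4)(3/4)(3/4) = 0.14062.
Multiplying each by its prior: 1/5 · 0.046875 = 0.009375, 1/5 · 0.14726 = 0.029452, 1/5 · 0.063 = 0.0126, 1/5 · 0.032 = 0.0064, 1/5 · 0.14062 = 0.028125; with total 0.085952.
Normalising, the posterior is P(urn A | data) = 0.10907, P(urn B | data) = 0.34265, P(urn C | data) = 0.14659, P(urn D | data) = 0.074461, P(urn E | data) = 0.32722.
So P(white next | data) = Σ P(white next | H) P(H | data) = (3/4)(0.10907) + (4/11)(0.34265) + (7/10)(0.14659) + (4/5)(0.074461) + (1/4)(0.32722) = 0.4504.

0.450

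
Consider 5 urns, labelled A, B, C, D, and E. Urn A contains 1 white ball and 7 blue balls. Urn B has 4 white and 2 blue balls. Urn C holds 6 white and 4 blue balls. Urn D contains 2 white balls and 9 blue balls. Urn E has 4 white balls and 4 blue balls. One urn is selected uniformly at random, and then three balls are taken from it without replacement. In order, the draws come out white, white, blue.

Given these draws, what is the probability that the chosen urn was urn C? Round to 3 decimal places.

0.316

The likelihood of the observed sequence under each hypothesis: P(data | urn A) = (1/8)(0/7) = 0; P(data | urn B) = (4/6)(3/5)(2/4) = 0.2; P(data | urn C) = (6/10)(5/9)(4/8) = 0.16667; P(data | urn D) = (2/11)(1/10)(9/9) = 0.018182; P(data | urn E) = (4/8)(3/7)(4/6) = 0.14286.
Weighting by the prior gives 1/5 · 0 = 0, 1/5 · 0.2 = 0.04, 1/5 · 0.16667 = 0.033333, 1/5 · 0.018182 = 0.0036364, 1/5 · 0.14286 = 0.028571; with total 0.10554.
So P(urn C | data) = (0.033333) / (0.10554) = 0.31583.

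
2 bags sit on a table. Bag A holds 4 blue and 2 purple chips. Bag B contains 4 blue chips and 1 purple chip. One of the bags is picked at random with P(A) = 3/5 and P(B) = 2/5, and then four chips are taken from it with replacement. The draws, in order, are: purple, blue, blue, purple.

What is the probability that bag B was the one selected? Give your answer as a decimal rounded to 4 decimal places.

0.2568

Compute the likelihood of the observed sequence for each case: P(data | bag A) = (2/6)(4/6)(4/6)(2/6) = 0.049383; P(data | bag B) = (1/5)(4/5)(4/5)(1/5) = 0.0256.
Multiplying each by its prior: 3/5 · 0.049383 = 0.02963, 2/5 · 0.0256 = 0.01024; with total 0.03987.
So P(bag B | data) = (0.01024) / (0.03987) = 0.25684.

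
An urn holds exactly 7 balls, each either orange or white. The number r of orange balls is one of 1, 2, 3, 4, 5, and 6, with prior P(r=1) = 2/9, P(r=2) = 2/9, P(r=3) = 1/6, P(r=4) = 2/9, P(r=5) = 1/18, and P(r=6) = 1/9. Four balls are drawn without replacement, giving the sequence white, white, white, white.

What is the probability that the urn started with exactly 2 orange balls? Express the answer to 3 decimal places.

0.241

Compute the likelihood of the observed sequence for each case: P(data | r = 1) = (6/7)(5/6)(4/5)(3/4) = 3/7; P(data | r = 2) = (5/7)(4/6)(3/5)(2/4) = 1/7; P(data | r = 3) = (4/7)(3/6)(2/5)(1/4) = 1/35; P(data | r = 4) = (3/7)(2/6)(1/5)(0/4) = 0; P(data | r = 5) = (2/7)(1/6)(0/5) = 0; P(data | r = 6) = (1/7)(0/6) = 0.
The prior-weighted likelihoods are 2/9 · 3/7 = 2/21, 2/9 · 1/7 = 2/63, 1/6 · 1/35 = 1/210, 2/9 · 0 = 0, 1/18 · 0 = 0, 1/9 · 0 = 0; with total 83/630.
By Bayes' rule, P(r = 2 | data) = (2/63) / (83/630) = 20/83.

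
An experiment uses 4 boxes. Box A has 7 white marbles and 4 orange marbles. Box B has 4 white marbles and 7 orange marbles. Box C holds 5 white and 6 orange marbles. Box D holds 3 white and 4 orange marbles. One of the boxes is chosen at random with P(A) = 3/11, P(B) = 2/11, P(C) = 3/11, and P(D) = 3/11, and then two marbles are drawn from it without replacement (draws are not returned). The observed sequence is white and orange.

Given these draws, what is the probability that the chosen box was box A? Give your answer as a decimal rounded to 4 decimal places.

0.2590

For each hypothesis, P(data | H) works out to: P(data | box A) = (7/11)(4/10) = 14/55; P(data | box B) = (4/11)(7/10) = 14/55; P(data | box C) = (5/11)(6/10) = 3/11; P(data | box D) = (3/7)(4/6) = 2/7.
Multiplying each by its prior: 3/11 · 14/55 = 42/605, 2/11 · 14/55 = 28/605, 3/11 · 3/11 = 9/121, 3/11 · 2/7 = 6/77; with total 227/847.
Hence P(box A | data) = (42/605) / (227/847) = 294/1135.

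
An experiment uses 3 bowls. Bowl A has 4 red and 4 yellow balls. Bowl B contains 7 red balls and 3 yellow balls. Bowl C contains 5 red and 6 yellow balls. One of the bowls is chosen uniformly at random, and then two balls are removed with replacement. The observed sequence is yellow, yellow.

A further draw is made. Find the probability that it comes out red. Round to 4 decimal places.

The likelihood of the observed sequence under each hypothesis: P(data | bowl A) = (4/8)(4/8) = 0.25; P(data | bowl B) = (3/10)(3/10) = 0.09; P(data | bowl C) = (6/11)(6/11) = 0.29752.
Weighting by the prior gives 1/3 · 0.25 = 0.083333, 1/3 · 0.09 = 0.03, 1/3 · 0.29752 = 0.099174; these sum to 0.21251.
The posterior is then P(bowl A | data) = 0.39214, P(bowl B | data) = 0.14117, P(bowl C | data) = 0.46668.
So P(red next | data) = Σ P(red next | H) P(H | data) = (1/2)(0.39214) + (7/10)(0.14117) + (5/11)(0.46668) = 0.50702.

0.5070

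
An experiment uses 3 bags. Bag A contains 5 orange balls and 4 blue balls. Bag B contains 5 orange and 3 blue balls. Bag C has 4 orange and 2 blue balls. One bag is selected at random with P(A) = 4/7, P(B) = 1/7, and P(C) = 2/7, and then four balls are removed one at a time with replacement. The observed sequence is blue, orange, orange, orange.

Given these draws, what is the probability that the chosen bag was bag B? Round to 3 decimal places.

Compute the likelihood of the observed sequence for each case: P(data | bag A) = (4/9)(5/9)(5/9)(5/9) = 0.076208; P(data | bag B) = (3/8)(5/8)(5/8)(5/8) = 0.091553; P(data | bag C) = (2/6)(4/6)(4/6)(4/6) = 0.098765.
The prior-weighted likelihoods are 4/7 · 0.076208 = 0.043547, 1/7 · 0.091553 = 0.013079, 2/7 · 0.098765 = 0.028219; summing to 0.084845.
By Bayes' rule, P(bag B | data) = (0.013079) / (0.084845) = 0.15415.

0.154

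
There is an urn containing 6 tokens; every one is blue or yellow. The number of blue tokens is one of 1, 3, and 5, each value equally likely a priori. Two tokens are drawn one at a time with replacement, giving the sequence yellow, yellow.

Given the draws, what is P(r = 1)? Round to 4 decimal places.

Under each hypothesis, the probability of the observed sequence is: P(data | r = 1) = (5/6)(5/6) = 25/36; P(data | r = 3) = (3/6)(3/6) = 1/4; P(data | r = 5) = (1/6)(1/6) = 1/36.
Multiplying each by its prior: 1/3 · 25/36 = 25/108, 1/3 · 1/4 = 1/12, 1/3 · 1/36 = 1/108; with total 35/108.
Therefore the posterior P(r = 1 | data) = (25/108) / (35/108) = 5/7.

0.7143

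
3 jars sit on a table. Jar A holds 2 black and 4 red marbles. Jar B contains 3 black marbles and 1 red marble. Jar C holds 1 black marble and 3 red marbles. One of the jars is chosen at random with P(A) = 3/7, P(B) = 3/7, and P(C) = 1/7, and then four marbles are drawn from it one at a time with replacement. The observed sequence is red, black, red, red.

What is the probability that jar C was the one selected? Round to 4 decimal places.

The likelihood of the observed sequence under each hypothesis: P(data | jar A) = (4/6)(2/6)(4/6)(4/6) = 0.098765; P(data | jar B) = (1/4)(3/4)(1/4)(1/4) = 0.011719; P(data | jar C) = (3/4)(1/4)(3/4)(3/4) = 0.10547.
Multiplying each by its prior: 3/7 · 0.098765 = 0.042328, 3/7 · 0.011719 = 0.0050223, 1/7 · 0.10547 = 0.015067; with total 0.062417.
By Bayes' rule, P(jar C | data) = (0.015067) / (0.062417) = 0.24139.

0.2414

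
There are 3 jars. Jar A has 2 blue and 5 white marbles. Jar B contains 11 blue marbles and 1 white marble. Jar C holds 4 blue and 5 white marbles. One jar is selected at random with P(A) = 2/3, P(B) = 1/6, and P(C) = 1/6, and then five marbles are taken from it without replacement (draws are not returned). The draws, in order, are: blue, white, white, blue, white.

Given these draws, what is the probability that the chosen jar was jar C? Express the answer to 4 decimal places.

The likelihood of the observed sequence under each hypothesis: P(data | jar A) = (2/7)(5/6)(4/5)(1/4)(3/3) = 1/21; P(data | jar B) = (11/12)(1/11)(0/10) = 0; P(data | jar C) = (4/9)(5/8)(4/7)(3/6)(3/5) = 1/21.
Weighting by the prior gives 2/3 · 1/21 = 2/63, 1/6 · 0 = 0, 1/6 · 1/21 = 1/126; summing to 5/126.
So P(jar C | data) = (1/126) / (5/126) = 1/5.

0.2000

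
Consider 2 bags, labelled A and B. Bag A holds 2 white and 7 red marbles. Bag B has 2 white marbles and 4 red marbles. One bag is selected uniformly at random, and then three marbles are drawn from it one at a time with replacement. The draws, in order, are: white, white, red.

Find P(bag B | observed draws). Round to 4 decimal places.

The likelihood of the observed sequence under each hypothesis: P(data | bag A) = (2/9)(2/9)(7/9) = 28/729; P(data | bag B) = (2/6)(2/6)(4/6) = 2/27.
The prior-weighted likelihoods are 1/2 · 28/729 = 14/729, 1/2 · 2/27 = 1/27; summing to 41/729.
Therefore the posterior P(bag B | data) = (1/27) / (41/729) = 27/41.

0.6585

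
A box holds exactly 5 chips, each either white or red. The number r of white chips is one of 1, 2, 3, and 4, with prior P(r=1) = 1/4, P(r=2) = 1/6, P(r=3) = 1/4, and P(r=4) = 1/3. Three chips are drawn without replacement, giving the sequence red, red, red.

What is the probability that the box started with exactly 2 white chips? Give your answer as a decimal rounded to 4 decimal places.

0.1429

Under each hypothesis, the probability of the observed sequence is: P(data | r = 1) = (4/5)(3/4)(2/3) = 2/5; P(data | r = 2) = (3/5)(2/4)(1/3) = 1/10; P(data | r = 3) = (2/5)(1/4)(0/3) = 0; P(data | r = 4) = (1/5)(0/4) = 0.
Weighting by the prior gives 1/4 · 2/5 = 1/10, 1/6 · 1/10 = 1/60, 1/4 · 0 = 0, 1/3 · 0 = 0; summing to 7/60.
By Bayes' rule, P(r = 2 | data) = (1/60) / (7/60) = 1/7.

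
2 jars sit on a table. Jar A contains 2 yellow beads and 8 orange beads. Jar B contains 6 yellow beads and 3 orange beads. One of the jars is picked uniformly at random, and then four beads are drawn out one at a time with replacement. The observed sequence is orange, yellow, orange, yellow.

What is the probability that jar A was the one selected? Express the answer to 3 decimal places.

0.341

The likelihood of the observed sequence under each hypothesis: P(data | jar A) = (8/10)(2/10)(8/10)(2/10) = 0.0256; P(data | jar B) = (3/9)(6/9)(3/9)(6/9) = 0.049383.
The prior-weighted likelihoods are 1/2 · 0.0256 = 0.0128, 1/2 · 0.049383 = 0.024691; summing to 0.037491.
Hence P(jar A | data) = (0.0128) / (0.037491) = 0.34141.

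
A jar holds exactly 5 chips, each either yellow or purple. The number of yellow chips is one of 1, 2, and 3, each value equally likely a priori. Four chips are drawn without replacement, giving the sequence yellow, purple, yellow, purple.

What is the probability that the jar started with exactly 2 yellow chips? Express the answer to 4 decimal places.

0.5000

The likelihood of the observed sequence under each hypothesis: P(data | r = 1) = (1/5)(4/4)(0/3) = 0; P(data | r = 2) = (2/5)(3/4)(1/3)(2/2) = 1/10; P(data | r = 3) = (3/5)(2/4)(2/3)(1/2) = 1/10.
Weighting by the prior gives 1/3 · 0 = 0, 1/3 · 1/10 = 1/30, 1/3 · 1/10 = 1/30; these sum to 1/15.
Therefore the posterior P(r = 2 | data) = (1/30) / (1/15) = 1/2.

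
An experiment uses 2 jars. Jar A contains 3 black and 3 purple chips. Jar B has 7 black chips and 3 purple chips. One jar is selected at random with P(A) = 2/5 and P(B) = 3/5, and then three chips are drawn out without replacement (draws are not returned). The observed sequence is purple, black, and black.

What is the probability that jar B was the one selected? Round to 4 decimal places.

The likelihood of the observed sequence under each hypothesis: P(data | jar A) = (3/6)(3/5)(2/4) = 3/20; P(data | jar B) = (3/10)(7/9)(6/8) = 7/40.
Weighting by the prior gives 2/5 · 3/20 = 3/50, 3/5 · 7/40 = 21/200; summing to 33/200.
Hence P(jar B | data) = (21/200) / (33/200) = 7/11.

0.6364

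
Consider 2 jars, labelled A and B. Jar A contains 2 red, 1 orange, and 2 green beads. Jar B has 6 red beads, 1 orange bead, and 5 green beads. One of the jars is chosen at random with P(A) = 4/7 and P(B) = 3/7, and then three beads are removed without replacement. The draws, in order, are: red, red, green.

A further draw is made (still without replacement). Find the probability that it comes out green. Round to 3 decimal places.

The likelihood of the observed sequence under each hypothesis: P(data | jar A) = (2/5)(1/4)(2/3) = 0.066667; P(data | jar B) = (6/12)(5/11)(5/10) = 0.11364.
Multiplying each by its prior: 4/7 · 0.066667 = 0.038095, 3/7 · 0.11364 = 0.048701; summing to 0.086797.
Dividing through by the total gives posterior P(jar A | data) = 0.4389, P(jar B | data) = 0.5611.
The predictive probability is P(green next | data) = (1/2)(0.4389) + (4/9)(0.5611) = 0.46883.

0.469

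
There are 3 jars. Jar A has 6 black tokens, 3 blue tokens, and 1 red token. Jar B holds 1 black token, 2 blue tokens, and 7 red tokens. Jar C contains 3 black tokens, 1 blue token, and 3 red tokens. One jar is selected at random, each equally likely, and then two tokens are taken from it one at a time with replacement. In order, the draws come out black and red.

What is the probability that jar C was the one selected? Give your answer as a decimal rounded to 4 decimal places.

Under each hypothesis, the probability of the observed sequence is: P(data | jar A) = (6/10)(1/10) = 0.06; P(data | jar B) = (1/10)(7/10) = 0.07; P(data | jar C) = (3/7)(3/7) = 0.18367.
Weighting by the prior gives 1/3 · 0.06 = 0.02, 1/3 · 0.07 = 0.023333, 1/3 · 0.18367 = 0.061224; summing to 0.10456.
By Bayes' rule, P(jar C | data) = (0.061224) / (0.10456) = 0.58556.

0.5856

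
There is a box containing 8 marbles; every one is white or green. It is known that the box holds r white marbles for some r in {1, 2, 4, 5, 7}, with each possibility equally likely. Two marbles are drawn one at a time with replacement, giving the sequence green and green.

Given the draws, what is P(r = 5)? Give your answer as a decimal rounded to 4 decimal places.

0.0811

For each hypothesis, P(data | H) works out to: P(data | r = 1) = (7/8)(7/8) = 49/64; P(data | r = 2) = (6/8)(6/8) = 9/16; P(data | r = 4) = (4/8)(4/8) = 1/4; P(data | r = 5) = (3/8)(3/8) = 9/64; P(data | r = 7) = (1/8)(1/8) = 1/64.
Multiplying each by its prior: 1/5 · 49/64 = 49/320, 1/5 · 9/16 = 9/80, 1/5 · 1/4 = 1/20, 1/5 · 9/64 = 9/320, 1/5 · 1/64 = 1/320; these sum to 111/320.
Therefore the posterior P(r = 5 | data) = (9/320) / (111/320) = 3/37.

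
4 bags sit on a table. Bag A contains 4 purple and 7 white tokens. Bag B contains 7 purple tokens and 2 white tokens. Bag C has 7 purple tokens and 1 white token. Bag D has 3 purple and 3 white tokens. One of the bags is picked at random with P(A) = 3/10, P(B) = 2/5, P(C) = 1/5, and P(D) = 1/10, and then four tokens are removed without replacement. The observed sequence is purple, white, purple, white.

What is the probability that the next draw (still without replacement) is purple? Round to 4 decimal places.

For each hypothesis, P(data | H) works out to: P(data | bag A) = (4/11)(7/10)(3/9)(6/8) = 0.063636; P(data | bag B) = (7/9)(2/8)(6/7)(1/6) = 0.027778; P(data | bag C) = (7/8)(1/7)(6/6)(0/5) = 0; P(data | bag D) = (3/6)(3/5)(2/4)(2/3) = 0.1.
Weighting by the prior gives 3/10 · 0.063636 = 0.019091, 2/5 · 0.027778 = 0.011111, 1/5 · 0 = 0, 1/10 · 0.1 = 0.01; with total 0.040202.
The posterior is then P(bag A | data) = 0.47487, P(bag B | data) = 0.27638, P(bag C | data) = 0, P(bag D | data) = 0.24874.
Averaging over the posterior, P(purple next | data) = (2/7)(0.47487) + (1)(0.27638) + (1/2)(0.24874) = 0.53643.

0.5364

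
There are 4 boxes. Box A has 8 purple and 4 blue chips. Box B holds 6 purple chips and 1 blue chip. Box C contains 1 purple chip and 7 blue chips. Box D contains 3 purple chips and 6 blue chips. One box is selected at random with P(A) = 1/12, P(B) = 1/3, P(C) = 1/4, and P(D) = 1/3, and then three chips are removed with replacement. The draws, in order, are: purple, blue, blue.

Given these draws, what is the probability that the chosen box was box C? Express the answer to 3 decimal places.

0.280

Under each hypothesis, the probability of the observed sequence is: P(data | box A) = (8/12)(4/12)(4/12) = 0.074074; P(data | box B) = (6/7)(1/7)(1/7) = 0.017493; P(data | box C) = (1/8)(7/8)(7/8) = 0.095703; P(data | box D) = (3/9)(6/9)(6/9) = 0.14815.
Weighting by the prior gives 1/12 · 0.074074 = 0.0061728, 1/3 · 0.017493 = 0.0058309, 1/4 · 0.095703 = 0.023926, 1/3 · 0.14815 = 0.049383; these sum to 0.085312.
Therefore the posterior P(box C | data) = (0.023926) / (0.085312) = 0.28045.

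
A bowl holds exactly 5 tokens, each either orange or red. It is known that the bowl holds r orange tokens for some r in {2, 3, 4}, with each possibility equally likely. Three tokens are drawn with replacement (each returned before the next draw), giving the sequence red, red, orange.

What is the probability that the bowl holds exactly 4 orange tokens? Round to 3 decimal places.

Under each hypothesis, the probability of the observed sequence is: P(data | r = 2) = (3/5)(3/5)(2/5) = 18/125; P(data | r = 3) = (2/5)(2/5)(3/5) = 12/125; P(data | r = 4) = (1/5)(1/5)(4/5) = 4/125.
Weighting by the prior gives 1/3 · 18/125 = 6/125, 1/3 · 12/125 = 4/125, 1/3 · 4/125 = 4/375; with total 34/375.
Hence P(r = 4 | data) = (4/375) / (34/375) = 2/17.

0.118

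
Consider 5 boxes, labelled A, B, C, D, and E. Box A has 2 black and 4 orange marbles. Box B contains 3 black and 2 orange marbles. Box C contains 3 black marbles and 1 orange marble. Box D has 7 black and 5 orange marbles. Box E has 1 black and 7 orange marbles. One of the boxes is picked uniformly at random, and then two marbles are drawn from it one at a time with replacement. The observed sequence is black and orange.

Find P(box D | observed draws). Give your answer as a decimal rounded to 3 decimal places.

The likelihood of the observed sequence under each hypothesis: P(data | box A) = (2/6)(4/6) = 0.22222; P(data | box B) = (3/5)(2/5) = 0.24; P(data | box C) = (3/4)(1/4) = 0.1875; P(data | box D) = (7/12)(5/12) = 0.24306; P(data | box E) = (1/8)(7/8) = 0.10938.
Weighting by the prior gives 1/5 · 0.22222 = 0.044444, 1/5 · 0.24 = 0.048, 1/5 · 0.1875 = 0.0375, 1/5 · 0.24306 = 0.048611, 1/5 · 0.10938 = 0.021875; with total 0.20043.
So P(box D | data) = (0.048611) / (0.20043) = 0.24253.

0.243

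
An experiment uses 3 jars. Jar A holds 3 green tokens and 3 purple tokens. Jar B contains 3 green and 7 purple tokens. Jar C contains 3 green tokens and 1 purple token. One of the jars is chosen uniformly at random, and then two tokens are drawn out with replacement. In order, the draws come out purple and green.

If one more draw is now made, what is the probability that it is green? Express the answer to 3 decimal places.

For each hypothesis, P(data | H) works out to: P(data | jar A) = (3/6)(3/6) = 0.25; P(data | jar B) = (7/10)(3/10) = 0.21; P(data | jar C) = (1/4)(3/4) = 0.1875.
The prior-weighted likelihoods are 1/3 · 0.25 = 0.083333, 1/3 · 0.21 = 0.07, 1/3 · 0.1875 = 0.0625; these sum to 0.21583.
Normalising, the posterior is P(jar A | data) = 0.3861, P(jar B | data) = 0.32432, P(jar C | data) = 0.28958.
So P(green next | data) = Σ P(green next | H) P(H | data) = (1/2)(0.3861) + (3/10)(0.32432) + (3/4)(0.28958) = 0.50753.

0.508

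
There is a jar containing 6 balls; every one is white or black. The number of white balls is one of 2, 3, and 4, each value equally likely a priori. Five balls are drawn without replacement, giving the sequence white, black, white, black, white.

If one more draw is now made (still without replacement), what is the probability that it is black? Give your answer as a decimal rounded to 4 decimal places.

0.4286

Under each hypothesis, the probability of the observed sequence is: P(data | r = 2) = (2/6)(4/5)(1/4)(3/3)(0/2) = 0; P(data | r = 3) = (3/6)(3/5)(2/4)(2/3)(1/2) = 1/20; P(data | r = 4) = (4/6)(2/5)(3/4)(1/3)(2/2) = 1/15.
Multiplying each by its prior: 1/3 · 0 = 0, 1/3 · 1/20 = 1/60, 1/3 · 1/15 = 1/45; these sum to 7/180.
Normalising, the posterior is P(r = 2 | data) = 0, P(r = 3 | data) = 3/7, P(r = 4 | data) = 4/7.
Averaging over the posterior, P(black next | data) = (1)(3/7) + (0)(4/7) = 3/7.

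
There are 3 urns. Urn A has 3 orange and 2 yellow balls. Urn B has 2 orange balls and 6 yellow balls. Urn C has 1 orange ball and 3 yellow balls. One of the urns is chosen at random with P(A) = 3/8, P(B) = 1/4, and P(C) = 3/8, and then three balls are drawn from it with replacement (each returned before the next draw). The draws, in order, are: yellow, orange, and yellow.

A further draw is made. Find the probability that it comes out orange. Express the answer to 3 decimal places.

0.352

Compute the likelihood of the observed sequence for each case: P(data | urn A) = (2/5)(3/5)(2/5) = 0.096; P(data | urn B) = (6/8)(2/8)(6/8) = 0.14062; P(data | urn C) = (3/4)(1/4)(3/4) = 0.14062.
The prior-weighted likelihoods are 3/8 · 0.096 = 0.036, 1/4 · 0.14062 = 0.035156, 3/8 · 0.14062 = 0.052734; these sum to 0.12389.
Dividing through by the total gives posterior P(urn A | data) = 0.29058, P(urn B | data) = 0.28377, P(urn C | data) = 0.42565.
So P(orange next | data) = Σ P(orange next | H) P(H | data) = (3/5)(0.29058) + (1/4)(0.28377) + (1/4)(0.42565) = 0.3517.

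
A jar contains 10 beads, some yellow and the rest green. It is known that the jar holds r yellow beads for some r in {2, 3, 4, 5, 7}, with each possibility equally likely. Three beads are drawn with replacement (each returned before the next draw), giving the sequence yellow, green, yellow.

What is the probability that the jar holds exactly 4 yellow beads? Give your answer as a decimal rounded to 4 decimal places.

0.2073

Compute the likelihood of the observed sequence for each case: P(data | r = 2) = (2/10)(8/10)(2/10) = 0.032; P(data | r = 3) = (3/10)(7/10)(3/10) = 0.063; P(data | r = 4) = (4/10)(6/10)(4/10) = 0.096; P(data | r = 5) = (5/10)(5/10)(5/10) = 0.125; P(data | r = 7) = (7/10)(3/10)(7/10) = 0.147.
Weighting by the prior gives 1/5 · 0.032 = 0.0064, 1/5 · 0.063 = 0.0126, 1/5 · 0.096 = 0.0192, 1/5 · 0.125 = 0.025, 1/5 · 0.147 = 0.0294; these sum to 0.0926.
By Bayes' rule, P(r = 4 | data) = (0.0192) / (0.0926) = 0.20734.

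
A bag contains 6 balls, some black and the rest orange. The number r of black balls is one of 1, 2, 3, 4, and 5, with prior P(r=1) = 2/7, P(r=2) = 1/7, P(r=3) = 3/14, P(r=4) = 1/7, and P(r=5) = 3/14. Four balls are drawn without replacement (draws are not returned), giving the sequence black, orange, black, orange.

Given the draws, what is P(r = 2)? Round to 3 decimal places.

0.235

For each hypothesis, P(data | H) works out to: P(data | r = 1) = (1/6)(5/5)(0/4) = 0; P(data | r = 2) = (2/6)(4/5)(1/4)(3/3) = 1/15; P(data | r = 3) = (3/6)(3/5)(2/4)(2/3) = 1/10; P(data | r = 4) = (4/6)(2/5)(3/4)(1/3) = 1/15; P(data | r = 5) = (5/6)(1/5)(4/4)(0/3) = 0.
The prior-weighted likelihoods are 2/7 · 0 = 0, 1/7 · 1/15 = 1/105, 3/14 · 1/10 = 3/140, 1/7 · 1/15 = 1/105, 3/14 · 0 = 0; these sum to 17/420.
So P(r = 2 | data) = (1/105) / (17/420) = 4/17.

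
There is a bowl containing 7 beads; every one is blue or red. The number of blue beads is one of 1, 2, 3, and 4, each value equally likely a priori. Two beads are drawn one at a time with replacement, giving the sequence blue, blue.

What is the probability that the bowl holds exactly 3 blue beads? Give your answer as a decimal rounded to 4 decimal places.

Compute the likelihood of the observed sequence for each case: P(data | r = 1) = (1/7)(1/7) = 1/49; P(data | r = 2) = (2/7)(2/7) = 4/49; P(data | r = 3) = (3/7)(3/7) = 9/49; P(data | r = 4) = (4/7)(4/7) = 16/49.
Multiplying each by its prior: 1/4 · 1/49 = 1/196, 1/4 · 4/49 = 1/49, 1/4 · 9/49 = 9/196, 1/4 · 16/49 = 4/49; summing to 15/98.
By Bayes' rule, P(r = 3 | data) = (9/196) / (15/98) = 3/10.

0.3000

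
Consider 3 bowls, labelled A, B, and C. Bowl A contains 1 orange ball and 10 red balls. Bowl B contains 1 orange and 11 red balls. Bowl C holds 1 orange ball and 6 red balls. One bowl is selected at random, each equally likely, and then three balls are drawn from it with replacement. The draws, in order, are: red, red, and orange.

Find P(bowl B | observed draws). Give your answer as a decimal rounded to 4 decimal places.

0.2800

Under each hypothesis, the probability of the observed sequence is: P(data | bowl A) = (10/11)(10/11)(1/11) = 0.075131; P(data | bowl B) = (11/12)(11/12)(1/12) = 0.070023; P(data | bowl C) = (6/7)(6/7)(1/7) = 0.10496.
The prior-weighted likelihoods are 1/3 · 0.075131 = 0.025044, 1/3 · 0.070023 = 0.023341, 1/3 · 0.10496 = 0.034985; with total 0.08337.
Hence P(bowl B | data) = (0.023341) / (0.08337) = 0.27997.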